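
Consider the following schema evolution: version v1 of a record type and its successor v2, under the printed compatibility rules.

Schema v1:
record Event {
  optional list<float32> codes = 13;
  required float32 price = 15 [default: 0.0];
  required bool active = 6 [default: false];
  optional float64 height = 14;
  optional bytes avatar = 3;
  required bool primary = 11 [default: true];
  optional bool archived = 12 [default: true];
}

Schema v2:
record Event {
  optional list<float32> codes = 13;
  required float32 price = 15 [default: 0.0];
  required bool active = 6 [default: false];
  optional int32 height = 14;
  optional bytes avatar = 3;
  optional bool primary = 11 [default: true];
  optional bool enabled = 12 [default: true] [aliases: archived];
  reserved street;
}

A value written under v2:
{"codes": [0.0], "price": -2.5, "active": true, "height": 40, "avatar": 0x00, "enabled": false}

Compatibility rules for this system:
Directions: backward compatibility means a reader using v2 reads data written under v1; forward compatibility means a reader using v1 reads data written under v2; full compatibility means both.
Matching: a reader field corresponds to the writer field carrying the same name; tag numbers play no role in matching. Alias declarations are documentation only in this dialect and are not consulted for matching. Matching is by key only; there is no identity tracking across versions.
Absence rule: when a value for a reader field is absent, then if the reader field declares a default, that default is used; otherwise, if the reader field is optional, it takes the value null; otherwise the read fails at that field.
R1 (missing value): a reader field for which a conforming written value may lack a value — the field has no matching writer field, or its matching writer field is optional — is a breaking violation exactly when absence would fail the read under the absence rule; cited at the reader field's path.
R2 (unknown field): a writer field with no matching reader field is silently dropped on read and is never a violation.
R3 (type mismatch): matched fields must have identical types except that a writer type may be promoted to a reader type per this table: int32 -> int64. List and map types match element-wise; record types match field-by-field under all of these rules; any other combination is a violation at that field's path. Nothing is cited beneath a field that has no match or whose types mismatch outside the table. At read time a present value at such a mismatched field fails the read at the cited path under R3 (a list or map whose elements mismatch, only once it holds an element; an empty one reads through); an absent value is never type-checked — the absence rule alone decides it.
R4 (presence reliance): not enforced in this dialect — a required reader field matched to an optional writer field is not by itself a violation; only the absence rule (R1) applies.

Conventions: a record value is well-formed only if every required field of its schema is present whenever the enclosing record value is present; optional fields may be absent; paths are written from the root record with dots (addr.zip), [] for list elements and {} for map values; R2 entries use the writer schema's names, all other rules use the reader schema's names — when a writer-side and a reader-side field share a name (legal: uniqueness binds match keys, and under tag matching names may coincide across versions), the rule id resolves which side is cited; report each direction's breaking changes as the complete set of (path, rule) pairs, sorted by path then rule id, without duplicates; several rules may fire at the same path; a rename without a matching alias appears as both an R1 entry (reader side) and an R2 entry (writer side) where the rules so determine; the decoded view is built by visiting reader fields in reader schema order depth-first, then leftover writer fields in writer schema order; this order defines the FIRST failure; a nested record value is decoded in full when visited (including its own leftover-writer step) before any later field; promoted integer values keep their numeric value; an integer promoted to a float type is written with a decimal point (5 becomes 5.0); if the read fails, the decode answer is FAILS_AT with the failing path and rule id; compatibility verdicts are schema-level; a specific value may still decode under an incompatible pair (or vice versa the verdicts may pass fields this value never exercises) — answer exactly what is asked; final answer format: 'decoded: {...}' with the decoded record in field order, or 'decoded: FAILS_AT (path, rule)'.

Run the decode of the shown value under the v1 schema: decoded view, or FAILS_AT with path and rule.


each type pair in Event: writer, then reader
decode (reader v1):
  codes := [0.0]
  price := -2.5
  active := true
  read fails at height under R3
  => FAILS_AT (height, R3)
diffs on Event not affecting the asked answer:
  renamed field archived to enabled in record Event (alias archived declared on the renamed field) -> no rule fires on it and the decoded Event view is identical with or without it
  field primary in record Event: required changed to optional -> no rule fires on it and the decoded Event view is identical with or without it

decoded: FAILS_AT (height, R3)


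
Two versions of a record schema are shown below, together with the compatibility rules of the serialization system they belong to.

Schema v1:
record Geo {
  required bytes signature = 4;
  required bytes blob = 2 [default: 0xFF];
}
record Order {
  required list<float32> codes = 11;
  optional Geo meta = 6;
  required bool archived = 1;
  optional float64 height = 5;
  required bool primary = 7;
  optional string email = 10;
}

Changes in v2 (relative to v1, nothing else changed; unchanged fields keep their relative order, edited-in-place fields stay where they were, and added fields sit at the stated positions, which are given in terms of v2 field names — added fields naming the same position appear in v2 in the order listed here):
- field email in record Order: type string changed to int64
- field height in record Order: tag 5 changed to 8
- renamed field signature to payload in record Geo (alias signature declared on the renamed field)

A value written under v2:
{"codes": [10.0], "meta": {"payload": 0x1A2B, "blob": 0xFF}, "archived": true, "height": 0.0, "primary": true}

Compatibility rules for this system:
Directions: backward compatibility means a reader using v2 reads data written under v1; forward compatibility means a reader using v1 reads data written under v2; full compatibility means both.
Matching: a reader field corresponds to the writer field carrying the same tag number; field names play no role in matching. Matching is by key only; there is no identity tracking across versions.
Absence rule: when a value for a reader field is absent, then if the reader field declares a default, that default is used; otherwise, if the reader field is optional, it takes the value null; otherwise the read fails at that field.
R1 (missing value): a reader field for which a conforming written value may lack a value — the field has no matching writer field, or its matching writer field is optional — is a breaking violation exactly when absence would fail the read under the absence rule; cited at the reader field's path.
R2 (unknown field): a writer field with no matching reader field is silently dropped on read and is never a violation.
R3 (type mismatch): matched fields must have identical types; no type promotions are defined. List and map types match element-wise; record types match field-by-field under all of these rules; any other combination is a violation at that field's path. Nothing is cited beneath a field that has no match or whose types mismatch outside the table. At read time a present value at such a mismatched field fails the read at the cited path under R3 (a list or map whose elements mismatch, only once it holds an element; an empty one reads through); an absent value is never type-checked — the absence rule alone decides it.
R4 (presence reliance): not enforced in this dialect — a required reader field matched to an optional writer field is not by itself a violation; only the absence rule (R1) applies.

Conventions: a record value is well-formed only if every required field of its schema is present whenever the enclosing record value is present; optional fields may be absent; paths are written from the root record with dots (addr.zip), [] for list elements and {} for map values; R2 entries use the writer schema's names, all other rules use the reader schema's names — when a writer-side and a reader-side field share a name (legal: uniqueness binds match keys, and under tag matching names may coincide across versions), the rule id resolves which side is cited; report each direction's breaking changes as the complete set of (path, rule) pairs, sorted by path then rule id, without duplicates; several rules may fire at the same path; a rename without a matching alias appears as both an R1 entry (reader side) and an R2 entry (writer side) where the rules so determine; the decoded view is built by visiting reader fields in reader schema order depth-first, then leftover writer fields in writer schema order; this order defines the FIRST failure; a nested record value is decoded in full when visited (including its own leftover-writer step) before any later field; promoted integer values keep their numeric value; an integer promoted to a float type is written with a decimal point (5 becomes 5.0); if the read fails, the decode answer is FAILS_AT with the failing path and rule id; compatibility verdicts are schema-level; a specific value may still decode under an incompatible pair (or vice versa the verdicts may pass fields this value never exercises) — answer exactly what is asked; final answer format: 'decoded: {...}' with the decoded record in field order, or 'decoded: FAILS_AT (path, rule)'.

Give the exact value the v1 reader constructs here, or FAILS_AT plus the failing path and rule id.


each type pair in Order: writer, then reader
decode walk for Order under reader schema v1:
  codes := [10.0]
  meta.signature := 0x1A2B (from writer payload)
  meta.blob := 0xFF
  archived := true
  height := null (not supplied -> null)
  primary := true
  email := null (not supplied -> null)
  writer height: unmatched, discarded
  => decoded: {"codes": [10.0], "meta": {"signature": 0x1A2B, "blob": 0xFF}, "archived": true, "height": null, "primary": true, "email": null}
the rest of the Order diff is inert for this question:
  field email in record Order: type string changed to int64 -> shifts the Order verdicts, not this decode
  renamed field signature to payload in record Geo (alias signature declared on the renamed field) -> fires no rule on Order under this dialect and leaves the result unchanged

decoded: {"codes": [10.0], "meta": {"signature": 0x1A2B, "blob": 0xFF}, "archived": true, "height": null, "primary": true, "email": null}


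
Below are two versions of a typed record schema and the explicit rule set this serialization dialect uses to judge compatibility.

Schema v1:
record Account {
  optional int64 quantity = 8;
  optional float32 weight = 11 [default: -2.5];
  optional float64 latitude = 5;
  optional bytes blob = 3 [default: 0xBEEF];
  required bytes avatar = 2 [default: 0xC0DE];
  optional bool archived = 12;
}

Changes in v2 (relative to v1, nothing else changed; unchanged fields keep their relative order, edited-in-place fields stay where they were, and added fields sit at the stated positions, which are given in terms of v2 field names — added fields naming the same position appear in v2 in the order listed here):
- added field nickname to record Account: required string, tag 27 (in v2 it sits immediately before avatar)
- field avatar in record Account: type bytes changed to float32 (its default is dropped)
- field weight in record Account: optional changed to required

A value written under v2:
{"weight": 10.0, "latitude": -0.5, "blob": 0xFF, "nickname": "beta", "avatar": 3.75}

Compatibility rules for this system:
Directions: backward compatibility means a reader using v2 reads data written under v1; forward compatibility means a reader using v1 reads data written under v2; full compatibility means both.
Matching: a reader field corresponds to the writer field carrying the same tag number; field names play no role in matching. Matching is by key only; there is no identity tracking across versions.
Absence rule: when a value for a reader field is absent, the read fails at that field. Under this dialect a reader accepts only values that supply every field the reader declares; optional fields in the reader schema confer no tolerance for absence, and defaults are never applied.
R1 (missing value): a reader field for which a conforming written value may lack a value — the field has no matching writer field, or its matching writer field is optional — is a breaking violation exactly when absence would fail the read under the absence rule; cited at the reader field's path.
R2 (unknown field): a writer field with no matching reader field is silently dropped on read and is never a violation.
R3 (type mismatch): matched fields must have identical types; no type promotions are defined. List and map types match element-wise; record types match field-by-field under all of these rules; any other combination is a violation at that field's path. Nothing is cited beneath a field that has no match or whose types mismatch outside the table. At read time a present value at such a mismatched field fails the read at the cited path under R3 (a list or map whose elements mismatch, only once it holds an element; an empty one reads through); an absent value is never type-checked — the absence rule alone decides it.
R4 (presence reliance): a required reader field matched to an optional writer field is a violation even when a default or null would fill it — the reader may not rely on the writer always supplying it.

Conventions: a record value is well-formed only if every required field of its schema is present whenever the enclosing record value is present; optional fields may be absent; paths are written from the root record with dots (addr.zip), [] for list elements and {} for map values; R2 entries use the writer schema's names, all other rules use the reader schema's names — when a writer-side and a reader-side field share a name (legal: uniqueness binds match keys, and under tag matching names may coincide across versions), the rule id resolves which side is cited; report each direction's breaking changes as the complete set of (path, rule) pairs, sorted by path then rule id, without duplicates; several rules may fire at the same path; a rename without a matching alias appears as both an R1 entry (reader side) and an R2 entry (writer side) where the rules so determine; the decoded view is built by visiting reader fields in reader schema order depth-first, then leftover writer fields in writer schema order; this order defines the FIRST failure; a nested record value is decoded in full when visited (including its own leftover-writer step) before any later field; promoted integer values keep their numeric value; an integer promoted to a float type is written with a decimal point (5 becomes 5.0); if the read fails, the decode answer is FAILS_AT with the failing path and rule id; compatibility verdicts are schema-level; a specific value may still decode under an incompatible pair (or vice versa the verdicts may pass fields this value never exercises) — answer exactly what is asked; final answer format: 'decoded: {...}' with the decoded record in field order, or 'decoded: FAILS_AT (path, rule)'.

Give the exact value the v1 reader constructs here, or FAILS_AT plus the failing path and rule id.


decoded: FAILS_AT (quantity, R1)

each type pair in Account: writer, then reader
decode (reader v1):
  read fails at quantity under R1 (no fill)
  => FAILS_AT (quantity, R1)
remaining Account differences; none change what is asked:
  added field nickname to record Account: required string, tag 27 (in v2 it sits immediately before avatar) -> affects the rule determinations only; this particular Account value decodes identically
  field avatar in record Account: type bytes changed to float32 (its default is dropped) -> affects the rule determinations only; this particular Account value decodes identically
  field weight in record Account: optional changed to required -> affects the rule determinations only; this particular Account value decodes identically


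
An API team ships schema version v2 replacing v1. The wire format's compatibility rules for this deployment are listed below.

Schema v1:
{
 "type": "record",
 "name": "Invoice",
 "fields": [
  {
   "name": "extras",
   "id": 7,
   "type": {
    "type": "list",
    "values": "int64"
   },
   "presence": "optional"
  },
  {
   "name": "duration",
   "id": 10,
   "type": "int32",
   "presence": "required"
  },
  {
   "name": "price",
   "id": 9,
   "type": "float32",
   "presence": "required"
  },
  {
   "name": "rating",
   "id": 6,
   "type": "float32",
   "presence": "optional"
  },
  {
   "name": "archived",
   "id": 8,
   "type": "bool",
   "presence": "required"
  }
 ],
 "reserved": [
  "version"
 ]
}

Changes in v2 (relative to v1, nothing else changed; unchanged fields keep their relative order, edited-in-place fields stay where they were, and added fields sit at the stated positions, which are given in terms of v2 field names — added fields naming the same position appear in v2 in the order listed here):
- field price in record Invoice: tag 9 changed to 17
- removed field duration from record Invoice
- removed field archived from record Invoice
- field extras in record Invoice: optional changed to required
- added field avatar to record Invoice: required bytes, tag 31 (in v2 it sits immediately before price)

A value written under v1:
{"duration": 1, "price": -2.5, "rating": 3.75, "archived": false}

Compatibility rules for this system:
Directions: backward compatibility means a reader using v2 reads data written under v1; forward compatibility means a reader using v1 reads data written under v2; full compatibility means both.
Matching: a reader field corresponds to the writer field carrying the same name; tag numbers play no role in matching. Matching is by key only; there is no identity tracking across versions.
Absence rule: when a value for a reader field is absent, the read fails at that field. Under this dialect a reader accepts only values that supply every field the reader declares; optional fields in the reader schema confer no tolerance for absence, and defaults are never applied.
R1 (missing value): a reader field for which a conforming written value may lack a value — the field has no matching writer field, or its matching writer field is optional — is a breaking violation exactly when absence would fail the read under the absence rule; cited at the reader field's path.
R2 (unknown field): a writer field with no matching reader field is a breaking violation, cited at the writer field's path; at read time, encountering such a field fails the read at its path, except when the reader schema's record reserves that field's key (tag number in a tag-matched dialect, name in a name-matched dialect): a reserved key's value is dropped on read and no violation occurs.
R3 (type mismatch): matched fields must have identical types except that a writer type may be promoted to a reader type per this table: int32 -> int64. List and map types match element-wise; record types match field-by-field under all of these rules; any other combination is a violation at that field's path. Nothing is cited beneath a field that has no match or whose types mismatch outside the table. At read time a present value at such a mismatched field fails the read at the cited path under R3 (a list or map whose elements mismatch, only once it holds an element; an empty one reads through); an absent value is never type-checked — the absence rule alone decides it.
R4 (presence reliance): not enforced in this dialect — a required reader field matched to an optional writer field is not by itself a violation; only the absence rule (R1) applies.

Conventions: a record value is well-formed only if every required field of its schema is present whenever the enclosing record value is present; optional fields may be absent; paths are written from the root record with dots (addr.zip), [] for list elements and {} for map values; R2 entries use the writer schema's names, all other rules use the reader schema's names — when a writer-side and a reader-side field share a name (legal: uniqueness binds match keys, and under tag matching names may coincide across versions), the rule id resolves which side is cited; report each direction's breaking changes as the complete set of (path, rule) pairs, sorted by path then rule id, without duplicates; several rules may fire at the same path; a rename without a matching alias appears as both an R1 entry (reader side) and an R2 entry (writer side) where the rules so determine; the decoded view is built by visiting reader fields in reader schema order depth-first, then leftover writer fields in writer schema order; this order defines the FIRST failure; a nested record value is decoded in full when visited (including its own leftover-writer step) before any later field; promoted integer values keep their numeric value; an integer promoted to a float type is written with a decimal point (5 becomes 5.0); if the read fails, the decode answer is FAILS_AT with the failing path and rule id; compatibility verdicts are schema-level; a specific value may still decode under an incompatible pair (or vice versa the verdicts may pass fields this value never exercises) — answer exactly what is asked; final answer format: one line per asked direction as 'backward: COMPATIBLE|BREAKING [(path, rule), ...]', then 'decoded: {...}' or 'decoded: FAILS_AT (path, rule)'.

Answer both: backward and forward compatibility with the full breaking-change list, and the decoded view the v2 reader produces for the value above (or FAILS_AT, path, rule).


backward: BREAKING [(archived, R2), (avatar, R1), (duration, R2), (extras, R1), (rating, R1)]; forward: BREAKING [(archived, R1), (avatar, R2), (duration, R1), (rating, R1)]; decoded: FAILS_AT (extras, R1)

in Invoice below, arrows point writer -> reader
backward analysis of Invoice with v2 as reader and v1 as writer:
  writer optional, list<int64> -> list<int64>: reader extras maps from writer extras
  avatar: no writer match
  writer required, float32 -> float32: reader price maps from writer price
  writer optional, float32 -> float32: reader rating maps from writer rating
  duration (writer side), unknown to reader
  archived (writer side), unknown to reader
  R2 fires at archived
  R1 fires at avatar
  R2 fires at duration
  R1 fires at extras
  R1 fires at rating
  backward on Invoice therefore BREAKING (5)
forward analysis of Invoice with v1 as reader and v2 as writer:
  writer required, list<int64> -> list<int64>: reader extras maps from writer extras
  duration: no writer match
  writer required, float32 -> float32: reader price maps from writer price
  writer optional, float32 -> float32: reader rating maps from writer rating
  archived: no writer match
  avatar (writer side), unknown to reader
  R1 fires at archived
  R2 fires at avatar
  R1 fires at duration
  R1 fires at rating
  forward on Invoice therefore BREAKING (4)
decoding the Invoice value with the v2 reader:
  read fails at extras under R1 (no fill)
  => FAILS_AT (extras, R1)


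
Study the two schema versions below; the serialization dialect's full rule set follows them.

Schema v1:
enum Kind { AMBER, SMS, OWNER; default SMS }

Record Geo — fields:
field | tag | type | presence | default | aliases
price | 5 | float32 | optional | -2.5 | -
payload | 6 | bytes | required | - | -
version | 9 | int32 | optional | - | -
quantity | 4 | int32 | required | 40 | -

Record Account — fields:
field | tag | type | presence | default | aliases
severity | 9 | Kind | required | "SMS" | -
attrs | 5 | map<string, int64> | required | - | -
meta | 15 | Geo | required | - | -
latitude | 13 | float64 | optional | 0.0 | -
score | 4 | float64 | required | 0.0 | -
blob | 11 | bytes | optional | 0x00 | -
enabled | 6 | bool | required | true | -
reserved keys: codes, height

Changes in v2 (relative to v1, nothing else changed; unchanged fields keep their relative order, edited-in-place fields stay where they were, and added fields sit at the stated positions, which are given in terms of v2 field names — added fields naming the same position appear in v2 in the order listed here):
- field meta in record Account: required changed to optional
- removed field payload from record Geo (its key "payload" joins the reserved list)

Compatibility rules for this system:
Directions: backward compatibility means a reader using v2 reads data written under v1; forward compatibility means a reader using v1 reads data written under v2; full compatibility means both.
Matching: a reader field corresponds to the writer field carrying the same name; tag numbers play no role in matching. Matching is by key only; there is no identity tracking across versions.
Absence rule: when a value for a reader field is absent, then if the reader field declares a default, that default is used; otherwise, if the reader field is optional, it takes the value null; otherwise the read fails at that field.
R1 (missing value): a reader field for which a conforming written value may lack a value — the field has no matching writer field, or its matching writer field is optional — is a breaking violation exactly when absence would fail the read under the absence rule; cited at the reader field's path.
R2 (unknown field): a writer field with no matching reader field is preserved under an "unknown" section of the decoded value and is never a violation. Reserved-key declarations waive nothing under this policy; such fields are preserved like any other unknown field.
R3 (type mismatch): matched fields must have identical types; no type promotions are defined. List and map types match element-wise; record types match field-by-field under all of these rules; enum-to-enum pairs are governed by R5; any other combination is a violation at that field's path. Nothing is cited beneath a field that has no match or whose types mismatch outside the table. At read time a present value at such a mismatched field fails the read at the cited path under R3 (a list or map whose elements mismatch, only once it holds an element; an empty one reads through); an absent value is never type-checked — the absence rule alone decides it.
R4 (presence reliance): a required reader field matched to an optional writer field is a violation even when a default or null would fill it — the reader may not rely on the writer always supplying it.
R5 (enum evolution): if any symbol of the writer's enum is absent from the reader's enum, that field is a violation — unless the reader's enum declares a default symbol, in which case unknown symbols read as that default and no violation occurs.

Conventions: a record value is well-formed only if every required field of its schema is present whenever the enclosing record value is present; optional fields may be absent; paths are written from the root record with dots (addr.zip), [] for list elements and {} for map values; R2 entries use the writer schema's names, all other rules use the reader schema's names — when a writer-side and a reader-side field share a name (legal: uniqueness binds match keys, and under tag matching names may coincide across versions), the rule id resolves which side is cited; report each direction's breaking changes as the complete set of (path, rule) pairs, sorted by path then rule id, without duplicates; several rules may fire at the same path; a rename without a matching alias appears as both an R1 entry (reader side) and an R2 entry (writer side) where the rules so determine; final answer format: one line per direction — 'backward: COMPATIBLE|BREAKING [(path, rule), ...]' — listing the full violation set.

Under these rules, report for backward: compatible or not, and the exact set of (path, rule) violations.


backward: COMPATIBLE []

the writer's type comes first in each Account pair
backward pass over Account, reader schema v2, writer schema v1:
  writer required, Kind -> Kind: reader severity maps from writer severity
  writer required, map<string, int64> -> map<string, int64>: reader attrs maps from writer attrs
  writer required, Geo -> Geo: reader meta maps from writer meta
  writer optional, float64 -> float64: reader latitude maps from writer latitude
  writer required, float64 -> float64: reader score maps from writer score
  writer optional, bytes -> bytes: reader blob maps from writer blob
  writer required, bool -> bool: reader enabled maps from writer enabled
  writer optional, float32 -> float32: reader meta.price maps from writer meta.price
  writer optional, int32 -> int32: reader meta.version maps from writer meta.version
  writer required, int32 -> int32: reader meta.quantity maps from writer meta.quantity
  writer field meta.payload has no reader counterpart
  => backward verdict for Account: COMPATIBLE, no violations
the other Account changes do not affect what is asked:
  field meta in record Account: required changed to optional -> matters only for Account's forward compatibility — outside the asked direction
  removed field payload from record Geo (its key "payload" joins the reserved list) -> matters only for Account's forward compatibility — outside the asked direction


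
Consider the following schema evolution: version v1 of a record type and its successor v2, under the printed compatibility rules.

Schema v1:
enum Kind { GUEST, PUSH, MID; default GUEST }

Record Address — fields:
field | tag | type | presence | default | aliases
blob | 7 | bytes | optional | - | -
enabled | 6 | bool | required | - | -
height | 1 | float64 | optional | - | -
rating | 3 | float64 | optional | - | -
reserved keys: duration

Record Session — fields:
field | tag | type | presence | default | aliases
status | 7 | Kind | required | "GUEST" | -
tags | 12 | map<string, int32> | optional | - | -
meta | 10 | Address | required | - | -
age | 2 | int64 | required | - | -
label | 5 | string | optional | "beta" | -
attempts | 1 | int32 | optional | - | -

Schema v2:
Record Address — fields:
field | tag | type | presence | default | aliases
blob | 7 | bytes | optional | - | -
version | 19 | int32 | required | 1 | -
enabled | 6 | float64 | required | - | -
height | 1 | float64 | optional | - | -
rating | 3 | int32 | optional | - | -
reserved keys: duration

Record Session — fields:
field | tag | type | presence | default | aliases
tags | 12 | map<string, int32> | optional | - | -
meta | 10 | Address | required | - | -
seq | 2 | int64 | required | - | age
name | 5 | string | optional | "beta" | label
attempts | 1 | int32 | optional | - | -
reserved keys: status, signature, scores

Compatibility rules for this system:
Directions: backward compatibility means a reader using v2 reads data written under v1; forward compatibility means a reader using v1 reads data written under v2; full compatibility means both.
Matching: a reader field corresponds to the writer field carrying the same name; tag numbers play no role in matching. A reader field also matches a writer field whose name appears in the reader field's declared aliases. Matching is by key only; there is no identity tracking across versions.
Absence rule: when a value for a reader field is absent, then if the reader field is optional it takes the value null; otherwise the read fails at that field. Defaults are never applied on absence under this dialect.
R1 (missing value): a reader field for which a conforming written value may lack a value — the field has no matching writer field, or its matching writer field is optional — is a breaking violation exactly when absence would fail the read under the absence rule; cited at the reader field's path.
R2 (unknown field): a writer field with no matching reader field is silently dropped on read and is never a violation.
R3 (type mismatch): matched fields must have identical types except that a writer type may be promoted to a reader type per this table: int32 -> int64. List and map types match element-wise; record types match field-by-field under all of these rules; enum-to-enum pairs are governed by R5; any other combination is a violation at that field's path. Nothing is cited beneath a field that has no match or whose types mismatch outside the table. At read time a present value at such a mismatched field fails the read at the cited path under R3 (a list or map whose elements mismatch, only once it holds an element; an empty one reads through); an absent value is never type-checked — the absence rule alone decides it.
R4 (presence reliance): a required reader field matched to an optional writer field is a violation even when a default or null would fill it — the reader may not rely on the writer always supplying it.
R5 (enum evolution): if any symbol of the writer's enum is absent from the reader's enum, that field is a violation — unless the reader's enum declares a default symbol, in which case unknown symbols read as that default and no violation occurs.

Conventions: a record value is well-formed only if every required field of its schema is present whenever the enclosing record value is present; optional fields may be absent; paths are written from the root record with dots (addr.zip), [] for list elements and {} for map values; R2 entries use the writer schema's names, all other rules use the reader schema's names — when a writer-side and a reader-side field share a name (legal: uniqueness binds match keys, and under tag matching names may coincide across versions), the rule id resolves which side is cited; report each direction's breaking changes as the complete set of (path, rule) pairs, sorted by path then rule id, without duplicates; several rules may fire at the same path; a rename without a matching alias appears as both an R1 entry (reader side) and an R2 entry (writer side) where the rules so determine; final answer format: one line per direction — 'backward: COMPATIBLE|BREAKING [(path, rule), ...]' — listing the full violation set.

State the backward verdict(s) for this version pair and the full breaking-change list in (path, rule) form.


backward: BREAKING [(meta.enabled, R3), (meta.rating, R3), (meta.version, R1)]

arrows below run writer -> reader for Session
backward pass over Session, reader schema v2, writer schema v1:
  tags <- tags (map<string, int32> -> map<string, int32>, writer optional)
  meta <- meta (Address -> Address, writer required)
  seq <- age (int64 -> int64, writer required)
  name <- label (string -> string, writer optional)
  attempts <- attempts (int32 -> int32, writer optional)
  status (writer side), unknown to reader
  meta.blob <- meta.blob (bytes -> bytes, writer optional)
  meta.version has no writer counterpart
  meta.enabled <- meta.enabled (bool -> float64, writer required)
  meta.height <- meta.height (float64 -> float64, writer optional)
  meta.rating <- meta.rating (float64 -> int32, writer optional)
  R3 fires at meta.enabled
  R3 fires at meta.rating
  R1 fires at meta.version
  => backward verdict for Session: BREAKING, 3 violation(s)
ruling out the remaining Session differences:
  renamed field age to seq in record Session (alias age declared on the renamed field) -> matters only for Session's forward compatibility — outside the asked direction
  removed field status from record Session (its key "status" joins the reserved list) -> matters only for Session's forward compatibility — outside the asked direction
  renamed field label to name in record Session (alias label declared on the renamed field) -> triggers nothing under Session's printed rules — same verdict


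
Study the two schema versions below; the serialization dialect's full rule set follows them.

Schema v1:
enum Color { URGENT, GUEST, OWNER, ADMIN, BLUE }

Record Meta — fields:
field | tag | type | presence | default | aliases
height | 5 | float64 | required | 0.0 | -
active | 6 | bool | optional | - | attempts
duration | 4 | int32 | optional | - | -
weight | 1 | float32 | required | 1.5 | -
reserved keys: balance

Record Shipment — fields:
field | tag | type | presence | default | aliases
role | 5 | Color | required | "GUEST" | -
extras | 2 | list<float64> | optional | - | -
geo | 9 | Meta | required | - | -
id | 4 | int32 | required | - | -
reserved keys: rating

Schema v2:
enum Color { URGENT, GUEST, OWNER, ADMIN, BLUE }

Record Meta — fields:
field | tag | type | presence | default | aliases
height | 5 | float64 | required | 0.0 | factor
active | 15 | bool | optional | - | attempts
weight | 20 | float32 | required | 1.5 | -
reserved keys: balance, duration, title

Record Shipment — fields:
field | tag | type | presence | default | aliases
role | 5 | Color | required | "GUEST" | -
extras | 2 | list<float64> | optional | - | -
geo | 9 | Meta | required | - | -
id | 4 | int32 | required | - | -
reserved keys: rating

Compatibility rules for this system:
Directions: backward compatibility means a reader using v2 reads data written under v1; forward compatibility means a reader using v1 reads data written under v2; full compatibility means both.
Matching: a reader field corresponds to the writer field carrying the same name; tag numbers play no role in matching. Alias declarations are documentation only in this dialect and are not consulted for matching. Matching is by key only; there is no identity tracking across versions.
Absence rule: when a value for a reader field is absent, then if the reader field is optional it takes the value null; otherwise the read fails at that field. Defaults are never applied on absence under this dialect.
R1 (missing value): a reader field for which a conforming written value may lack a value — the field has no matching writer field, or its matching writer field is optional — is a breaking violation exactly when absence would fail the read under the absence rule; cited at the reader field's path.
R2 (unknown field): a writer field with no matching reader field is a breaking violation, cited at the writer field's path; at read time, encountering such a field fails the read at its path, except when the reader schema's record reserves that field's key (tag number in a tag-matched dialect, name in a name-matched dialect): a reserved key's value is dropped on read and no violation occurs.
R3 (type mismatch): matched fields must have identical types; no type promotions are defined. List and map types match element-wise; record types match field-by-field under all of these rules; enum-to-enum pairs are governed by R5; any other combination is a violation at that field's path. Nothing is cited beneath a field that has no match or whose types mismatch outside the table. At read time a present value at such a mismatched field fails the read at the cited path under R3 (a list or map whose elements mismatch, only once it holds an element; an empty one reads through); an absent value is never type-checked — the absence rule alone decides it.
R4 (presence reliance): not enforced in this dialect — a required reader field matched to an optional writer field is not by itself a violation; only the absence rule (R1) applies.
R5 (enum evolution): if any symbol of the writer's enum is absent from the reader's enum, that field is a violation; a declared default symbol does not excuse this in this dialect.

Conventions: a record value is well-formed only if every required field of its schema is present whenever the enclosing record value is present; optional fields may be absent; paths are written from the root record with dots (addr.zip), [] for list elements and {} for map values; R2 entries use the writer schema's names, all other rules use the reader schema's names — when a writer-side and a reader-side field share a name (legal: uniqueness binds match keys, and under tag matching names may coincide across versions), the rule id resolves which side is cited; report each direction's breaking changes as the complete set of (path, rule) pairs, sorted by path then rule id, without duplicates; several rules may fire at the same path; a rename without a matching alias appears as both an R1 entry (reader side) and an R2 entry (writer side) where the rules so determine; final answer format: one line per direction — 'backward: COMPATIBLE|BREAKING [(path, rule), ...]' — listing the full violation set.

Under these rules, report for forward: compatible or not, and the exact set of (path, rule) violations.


forward: COMPATIBLE []

in Shipment below, arrows point writer -> reader
forward for Shipment (reader v1, writer v2):
  writer required, Color -> Color: reader role maps from writer role
  writer optional, list<float64> -> list<float64>: reader extras maps from writer extras
  writer required, Meta -> Meta: reader geo maps from writer geo
  writer required, int32 -> int32: reader id maps from writer id
  writer required, float64 -> float64: reader geo.height maps from writer geo.height
  writer optional, bool -> bool: reader geo.active maps from writer geo.active
  no writer field matches reader geo.duration
  writer required, float32 -> float32: reader geo.weight maps from writer geo.weight
  => forward: COMPATIBLE
remaining Shipment differences; none change what is asked:
  removed field duration from record Meta (its key "duration" joins the reserved list) -> inert for the asked Shipment verdict: nothing fires
  field active in record Meta: tag 6 changed to 15 -> inert for the asked Shipment verdict: nothing fires
  field weight in record Meta: tag 1 changed to 20 -> inert for the asked Shipment verdict: nothing fires
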